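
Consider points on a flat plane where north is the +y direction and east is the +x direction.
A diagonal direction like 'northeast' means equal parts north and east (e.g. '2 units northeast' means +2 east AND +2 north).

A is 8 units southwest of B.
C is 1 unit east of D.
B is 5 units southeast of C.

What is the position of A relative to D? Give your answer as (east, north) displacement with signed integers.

Place D at the origin (east=0, north=0).
  C is 1 unit east of D: delta (east=+1, north=+0); C at (east=1, north=0).
  B is 5 units southeast of C: delta (east=+5, north=-5); B at (east=6, north=-5).
  A is 8 units southwest of B: delta (east=-8, north=-8); A at (east=-2, north=-13).
Therefore A relative to D: (east=-2, north=-13).

Answer: A is at (east=-2, north=-13) relative to D.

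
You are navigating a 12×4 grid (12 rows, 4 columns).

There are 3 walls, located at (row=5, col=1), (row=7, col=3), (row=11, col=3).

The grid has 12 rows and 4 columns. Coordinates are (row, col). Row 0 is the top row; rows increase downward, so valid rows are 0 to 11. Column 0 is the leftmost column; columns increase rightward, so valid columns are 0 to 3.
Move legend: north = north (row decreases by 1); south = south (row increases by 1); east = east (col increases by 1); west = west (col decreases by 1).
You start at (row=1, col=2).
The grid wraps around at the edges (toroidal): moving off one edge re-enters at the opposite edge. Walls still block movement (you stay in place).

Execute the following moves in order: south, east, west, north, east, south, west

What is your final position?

Start: (row=1, col=2)
  south (south): (row=1, col=2) -> (row=2, col=2)
  east (east): (row=2, col=2) -> (row=2, col=3)
  west (west): (row=2, col=3) -> (row=2, col=2)
  north (north): (row=2, col=2) -> (row=1, col=2)
  east (east): (row=1, col=2) -> (row=1, col=3)
  south (south): (row=1, col=3) -> (row=2, col=3)
  west (west): (row=2, col=3) -> (row=2, col=2)
Final: (row=2, col=2)

Answer: Final position: (row=2, col=2)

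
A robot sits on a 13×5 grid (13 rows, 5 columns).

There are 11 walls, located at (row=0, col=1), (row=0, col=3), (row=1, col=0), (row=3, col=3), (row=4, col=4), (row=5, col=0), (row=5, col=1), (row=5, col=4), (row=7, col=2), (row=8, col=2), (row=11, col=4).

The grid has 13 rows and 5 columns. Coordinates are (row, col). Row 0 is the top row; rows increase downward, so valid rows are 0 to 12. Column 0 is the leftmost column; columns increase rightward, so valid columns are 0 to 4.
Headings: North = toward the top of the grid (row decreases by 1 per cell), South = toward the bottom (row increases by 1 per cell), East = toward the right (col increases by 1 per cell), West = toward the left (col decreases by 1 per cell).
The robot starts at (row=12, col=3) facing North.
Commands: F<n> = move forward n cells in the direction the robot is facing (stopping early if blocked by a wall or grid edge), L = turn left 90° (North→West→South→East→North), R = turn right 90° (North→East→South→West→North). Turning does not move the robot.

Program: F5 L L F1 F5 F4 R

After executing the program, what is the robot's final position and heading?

Answer: Final position: (row=12, col=3), facing West

Derivation:
Start: (row=12, col=3), facing North
  F5: move forward 5, now at (row=7, col=3)
  L: turn left, now facing West
  L: turn left, now facing South
  F1: move forward 1, now at (row=8, col=3)
  F5: move forward 4/5 (blocked), now at (row=12, col=3)
  F4: move forward 0/4 (blocked), now at (row=12, col=3)
  R: turn right, now facing West
Final: (row=12, col=3), facing West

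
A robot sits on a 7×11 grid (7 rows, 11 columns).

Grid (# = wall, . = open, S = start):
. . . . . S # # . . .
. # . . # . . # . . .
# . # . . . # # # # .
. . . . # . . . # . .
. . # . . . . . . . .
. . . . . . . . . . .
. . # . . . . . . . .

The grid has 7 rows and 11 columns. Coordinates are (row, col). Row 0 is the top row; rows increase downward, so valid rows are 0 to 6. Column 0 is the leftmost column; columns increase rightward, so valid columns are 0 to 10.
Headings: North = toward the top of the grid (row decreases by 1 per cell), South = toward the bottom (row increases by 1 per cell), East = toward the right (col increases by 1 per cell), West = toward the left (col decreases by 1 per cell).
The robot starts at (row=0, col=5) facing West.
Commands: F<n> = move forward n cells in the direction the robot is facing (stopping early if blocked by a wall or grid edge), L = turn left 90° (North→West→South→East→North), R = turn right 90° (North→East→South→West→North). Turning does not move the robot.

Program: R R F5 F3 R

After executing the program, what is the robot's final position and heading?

Answer: Final position: (row=0, col=5), facing South

Derivation:
Start: (row=0, col=5), facing West
  R: turn right, now facing North
  R: turn right, now facing East
  F5: move forward 0/5 (blocked), now at (row=0, col=5)
  F3: move forward 0/3 (blocked), now at (row=0, col=5)
  R: turn right, now facing South
Final: (row=0, col=5), facing South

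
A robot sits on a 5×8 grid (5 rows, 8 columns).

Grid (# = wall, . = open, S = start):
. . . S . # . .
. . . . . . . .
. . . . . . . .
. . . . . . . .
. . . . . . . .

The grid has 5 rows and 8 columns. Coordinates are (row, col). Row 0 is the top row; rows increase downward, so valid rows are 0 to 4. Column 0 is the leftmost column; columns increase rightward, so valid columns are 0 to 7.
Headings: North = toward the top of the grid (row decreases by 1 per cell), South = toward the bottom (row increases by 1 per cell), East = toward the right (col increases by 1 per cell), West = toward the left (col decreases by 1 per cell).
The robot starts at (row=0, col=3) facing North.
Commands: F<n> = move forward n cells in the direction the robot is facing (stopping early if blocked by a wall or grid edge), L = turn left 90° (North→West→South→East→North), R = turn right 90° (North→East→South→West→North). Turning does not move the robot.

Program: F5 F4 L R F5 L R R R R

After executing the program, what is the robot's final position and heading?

Start: (row=0, col=3), facing North
  F5: move forward 0/5 (blocked), now at (row=0, col=3)
  F4: move forward 0/4 (blocked), now at (row=0, col=3)
  L: turn left, now facing West
  R: turn right, now facing North
  F5: move forward 0/5 (blocked), now at (row=0, col=3)
  L: turn left, now facing West
  R: turn right, now facing North
  R: turn right, now facing East
  R: turn right, now facing South
  R: turn right, now facing West
Final: (row=0, col=3), facing West

Answer: Final position: (row=0, col=3), facing West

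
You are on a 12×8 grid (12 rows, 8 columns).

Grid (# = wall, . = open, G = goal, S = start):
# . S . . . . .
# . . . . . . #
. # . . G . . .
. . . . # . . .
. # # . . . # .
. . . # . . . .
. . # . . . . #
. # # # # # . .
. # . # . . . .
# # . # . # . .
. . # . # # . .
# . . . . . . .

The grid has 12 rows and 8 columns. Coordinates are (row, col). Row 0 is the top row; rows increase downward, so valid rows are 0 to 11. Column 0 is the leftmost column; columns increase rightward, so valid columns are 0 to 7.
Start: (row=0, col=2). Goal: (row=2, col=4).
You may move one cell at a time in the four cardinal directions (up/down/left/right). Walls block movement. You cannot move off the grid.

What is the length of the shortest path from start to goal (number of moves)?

BFS from (row=0, col=2) until reaching (row=2, col=4):
  Distance 0: (row=0, col=2)
  Distance 1: (row=0, col=1), (row=0, col=3), (row=1, col=2)
  Distance 2: (row=0, col=4), (row=1, col=1), (row=1, col=3), (row=2, col=2)
  Distance 3: (row=0, col=5), (row=1, col=4), (row=2, col=3), (row=3, col=2)
  Distance 4: (row=0, col=6), (row=1, col=5), (row=2, col=4), (row=3, col=1), (row=3, col=3)  <- goal reached here
One shortest path (4 moves): (row=0, col=2) -> (row=0, col=3) -> (row=0, col=4) -> (row=1, col=4) -> (row=2, col=4)

Answer: Shortest path length: 4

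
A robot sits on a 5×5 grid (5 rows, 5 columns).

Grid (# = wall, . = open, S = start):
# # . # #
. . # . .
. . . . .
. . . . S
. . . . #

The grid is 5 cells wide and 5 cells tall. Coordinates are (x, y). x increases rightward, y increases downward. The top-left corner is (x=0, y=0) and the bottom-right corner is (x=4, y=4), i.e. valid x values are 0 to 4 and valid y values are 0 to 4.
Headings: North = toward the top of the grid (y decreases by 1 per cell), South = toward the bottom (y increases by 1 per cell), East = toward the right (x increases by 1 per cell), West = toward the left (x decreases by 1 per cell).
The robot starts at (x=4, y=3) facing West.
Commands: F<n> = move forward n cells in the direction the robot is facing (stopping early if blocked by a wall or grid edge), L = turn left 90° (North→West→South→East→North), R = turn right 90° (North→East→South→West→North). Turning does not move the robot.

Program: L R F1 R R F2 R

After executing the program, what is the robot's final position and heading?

Answer: Final position: (x=4, y=3), facing South

Derivation:
Start: (x=4, y=3), facing West
  L: turn left, now facing South
  R: turn right, now facing West
  F1: move forward 1, now at (x=3, y=3)
  R: turn right, now facing North
  R: turn right, now facing East
  F2: move forward 1/2 (blocked), now at (x=4, y=3)
  R: turn right, now facing South
Final: (x=4, y=3), facing South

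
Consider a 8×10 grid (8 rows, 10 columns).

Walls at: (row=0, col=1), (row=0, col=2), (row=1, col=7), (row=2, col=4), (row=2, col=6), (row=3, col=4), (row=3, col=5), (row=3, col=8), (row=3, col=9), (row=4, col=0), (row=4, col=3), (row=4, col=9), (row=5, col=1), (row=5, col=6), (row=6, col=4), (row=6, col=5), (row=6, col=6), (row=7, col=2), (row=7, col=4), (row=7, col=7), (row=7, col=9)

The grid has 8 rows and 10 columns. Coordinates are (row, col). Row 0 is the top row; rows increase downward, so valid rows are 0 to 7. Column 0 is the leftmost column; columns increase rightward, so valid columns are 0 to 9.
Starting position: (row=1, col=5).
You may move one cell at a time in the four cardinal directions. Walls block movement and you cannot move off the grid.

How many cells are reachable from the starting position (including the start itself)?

Answer: Reachable cells: 57

Derivation:
BFS flood-fill from (row=1, col=5):
  Distance 0: (row=1, col=5)
  Distance 1: (row=0, col=5), (row=1, col=4), (row=1, col=6), (row=2, col=5)
  Distance 2: (row=0, col=4), (row=0, col=6), (row=1, col=3)
  Distance 3: (row=0, col=3), (row=0, col=7), (row=1, col=2), (row=2, col=3)
  Distance 4: (row=0, col=8), (row=1, col=1), (row=2, col=2), (row=3, col=3)
  Distance 5: (row=0, col=9), (row=1, col=0), (row=1, col=8), (row=2, col=1), (row=3, col=2)
  Distance 6: (row=0, col=0), (row=1, col=9), (row=2, col=0), (row=2, col=8), (row=3, col=1), (row=4, col=2)
  Distance 7: (row=2, col=7), (row=2, col=9), (row=3, col=0), (row=4, col=1), (row=5, col=2)
  Distance 8: (row=3, col=7), (row=5, col=3), (row=6, col=2)
  Distance 9: (row=3, col=6), (row=4, col=7), (row=5, col=4), (row=6, col=1), (row=6, col=3)
  Distance 10: (row=4, col=4), (row=4, col=6), (row=4, col=8), (row=5, col=5), (row=5, col=7), (row=6, col=0), (row=7, col=1), (row=7, col=3)
  Distance 11: (row=4, col=5), (row=5, col=0), (row=5, col=8), (row=6, col=7), (row=7, col=0)
  Distance 12: (row=5, col=9), (row=6, col=8)
  Distance 13: (row=6, col=9), (row=7, col=8)
Total reachable: 57 (grid has 59 open cells total)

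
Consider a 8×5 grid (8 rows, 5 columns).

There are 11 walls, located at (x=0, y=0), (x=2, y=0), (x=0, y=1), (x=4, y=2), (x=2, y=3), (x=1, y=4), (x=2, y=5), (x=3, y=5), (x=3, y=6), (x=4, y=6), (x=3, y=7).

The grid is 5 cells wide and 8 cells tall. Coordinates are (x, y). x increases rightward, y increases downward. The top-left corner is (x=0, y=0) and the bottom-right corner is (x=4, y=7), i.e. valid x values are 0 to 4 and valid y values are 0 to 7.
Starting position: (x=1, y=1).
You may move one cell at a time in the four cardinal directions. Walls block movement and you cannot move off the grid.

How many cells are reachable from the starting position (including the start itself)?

Answer: Reachable cells: 28

Derivation:
BFS flood-fill from (x=1, y=1):
  Distance 0: (x=1, y=1)
  Distance 1: (x=1, y=0), (x=2, y=1), (x=1, y=2)
  Distance 2: (x=3, y=1), (x=0, y=2), (x=2, y=2), (x=1, y=3)
  Distance 3: (x=3, y=0), (x=4, y=1), (x=3, y=2), (x=0, y=3)
  Distance 4: (x=4, y=0), (x=3, y=3), (x=0, y=4)
  Distance 5: (x=4, y=3), (x=3, y=4), (x=0, y=5)
  Distance 6: (x=2, y=4), (x=4, y=4), (x=1, y=5), (x=0, y=6)
  Distance 7: (x=4, y=5), (x=1, y=6), (x=0, y=7)
  Distance 8: (x=2, y=6), (x=1, y=7)
  Distance 9: (x=2, y=7)
Total reachable: 28 (grid has 29 open cells total)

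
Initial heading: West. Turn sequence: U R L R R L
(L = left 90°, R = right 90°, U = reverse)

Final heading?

Answer: Final heading: South

Derivation:
Start: West
  U (U-turn (180°)) -> East
  R (right (90° clockwise)) -> South
  L (left (90° counter-clockwise)) -> East
  R (right (90° clockwise)) -> South
  R (right (90° clockwise)) -> West
  L (left (90° counter-clockwise)) -> South
Final: South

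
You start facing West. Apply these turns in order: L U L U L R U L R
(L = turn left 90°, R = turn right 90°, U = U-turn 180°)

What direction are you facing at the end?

Answer: Final heading: West

Derivation:
Start: West
  L (left (90° counter-clockwise)) -> South
  U (U-turn (180°)) -> North
  L (left (90° counter-clockwise)) -> West
  U (U-turn (180°)) -> East
  L (left (90° counter-clockwise)) -> North
  R (right (90° clockwise)) -> East
  U (U-turn (180°)) -> West
  L (left (90° counter-clockwise)) -> South
  R (right (90° clockwise)) -> West
Final: West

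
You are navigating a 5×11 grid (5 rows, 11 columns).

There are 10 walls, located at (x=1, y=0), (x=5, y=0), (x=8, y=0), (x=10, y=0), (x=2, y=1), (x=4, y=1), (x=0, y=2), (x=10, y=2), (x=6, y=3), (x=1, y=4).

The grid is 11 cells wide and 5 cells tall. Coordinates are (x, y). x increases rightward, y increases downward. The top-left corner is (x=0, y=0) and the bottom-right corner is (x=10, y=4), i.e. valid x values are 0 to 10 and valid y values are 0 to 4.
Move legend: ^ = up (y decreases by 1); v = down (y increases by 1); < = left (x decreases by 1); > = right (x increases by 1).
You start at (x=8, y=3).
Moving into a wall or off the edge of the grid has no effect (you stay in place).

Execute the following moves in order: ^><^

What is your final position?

Start: (x=8, y=3)
  ^ (up): (x=8, y=3) -> (x=8, y=2)
  > (right): (x=8, y=2) -> (x=9, y=2)
  < (left): (x=9, y=2) -> (x=8, y=2)
  ^ (up): (x=8, y=2) -> (x=8, y=1)
Final: (x=8, y=1)

Answer: Final position: (x=8, y=1)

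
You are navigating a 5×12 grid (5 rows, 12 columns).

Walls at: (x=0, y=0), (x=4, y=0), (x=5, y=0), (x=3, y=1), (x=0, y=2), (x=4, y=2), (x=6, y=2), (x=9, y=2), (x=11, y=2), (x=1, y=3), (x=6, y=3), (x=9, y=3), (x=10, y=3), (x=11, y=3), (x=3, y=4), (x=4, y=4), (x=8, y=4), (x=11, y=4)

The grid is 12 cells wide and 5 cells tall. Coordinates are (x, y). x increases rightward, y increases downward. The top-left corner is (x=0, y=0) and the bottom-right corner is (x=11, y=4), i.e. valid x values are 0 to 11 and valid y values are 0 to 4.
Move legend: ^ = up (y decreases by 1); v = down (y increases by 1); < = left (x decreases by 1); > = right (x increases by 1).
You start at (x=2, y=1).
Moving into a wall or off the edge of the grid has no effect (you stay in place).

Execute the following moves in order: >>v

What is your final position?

Answer: Final position: (x=2, y=2)

Derivation:
Start: (x=2, y=1)
  > (right): blocked, stay at (x=2, y=1)
  > (right): blocked, stay at (x=2, y=1)
  v (down): (x=2, y=1) -> (x=2, y=2)
Final: (x=2, y=2)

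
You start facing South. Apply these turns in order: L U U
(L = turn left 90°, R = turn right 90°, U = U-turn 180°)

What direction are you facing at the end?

Answer: Final heading: East

Derivation:
Start: South
  L (left (90° counter-clockwise)) -> East
  U (U-turn (180°)) -> West
  U (U-turn (180°)) -> East
Final: East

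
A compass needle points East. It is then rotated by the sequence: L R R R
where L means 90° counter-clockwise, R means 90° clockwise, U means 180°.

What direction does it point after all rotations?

Answer: Final heading: West

Derivation:
Start: East
  L (left (90° counter-clockwise)) -> North
  R (right (90° clockwise)) -> East
  R (right (90° clockwise)) -> South
  R (right (90° clockwise)) -> West
Final: West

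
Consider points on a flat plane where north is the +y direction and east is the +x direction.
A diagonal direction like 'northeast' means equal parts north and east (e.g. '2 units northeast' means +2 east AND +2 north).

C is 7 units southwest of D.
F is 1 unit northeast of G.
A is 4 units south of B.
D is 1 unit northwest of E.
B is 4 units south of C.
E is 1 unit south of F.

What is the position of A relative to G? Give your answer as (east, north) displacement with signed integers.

Place G at the origin (east=0, north=0).
  F is 1 unit northeast of G: delta (east=+1, north=+1); F at (east=1, north=1).
  E is 1 unit south of F: delta (east=+0, north=-1); E at (east=1, north=0).
  D is 1 unit northwest of E: delta (east=-1, north=+1); D at (east=0, north=1).
  C is 7 units southwest of D: delta (east=-7, north=-7); C at (east=-7, north=-6).
  B is 4 units south of C: delta (east=+0, north=-4); B at (east=-7, north=-10).
  A is 4 units south of B: delta (east=+0, north=-4); A at (east=-7, north=-14).
Therefore A relative to G: (east=-7, north=-14).

Answer: A is at (east=-7, north=-14) relative to G.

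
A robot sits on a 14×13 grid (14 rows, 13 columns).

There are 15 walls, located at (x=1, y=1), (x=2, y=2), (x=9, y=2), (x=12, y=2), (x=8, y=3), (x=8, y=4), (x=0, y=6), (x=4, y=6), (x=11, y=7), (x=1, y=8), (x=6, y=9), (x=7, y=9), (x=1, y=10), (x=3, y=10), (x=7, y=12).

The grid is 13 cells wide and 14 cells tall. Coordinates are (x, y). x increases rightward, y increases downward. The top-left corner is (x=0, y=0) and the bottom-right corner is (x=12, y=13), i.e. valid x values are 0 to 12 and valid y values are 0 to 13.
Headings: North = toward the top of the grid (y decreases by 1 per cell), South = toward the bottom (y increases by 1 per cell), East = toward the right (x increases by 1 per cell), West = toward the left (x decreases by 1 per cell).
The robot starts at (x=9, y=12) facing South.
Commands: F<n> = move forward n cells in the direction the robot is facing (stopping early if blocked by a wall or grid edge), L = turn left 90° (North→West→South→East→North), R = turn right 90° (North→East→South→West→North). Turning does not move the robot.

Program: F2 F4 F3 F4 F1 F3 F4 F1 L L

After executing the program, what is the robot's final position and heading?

Start: (x=9, y=12), facing South
  F2: move forward 1/2 (blocked), now at (x=9, y=13)
  F4: move forward 0/4 (blocked), now at (x=9, y=13)
  F3: move forward 0/3 (blocked), now at (x=9, y=13)
  F4: move forward 0/4 (blocked), now at (x=9, y=13)
  F1: move forward 0/1 (blocked), now at (x=9, y=13)
  F3: move forward 0/3 (blocked), now at (x=9, y=13)
  F4: move forward 0/4 (blocked), now at (x=9, y=13)
  F1: move forward 0/1 (blocked), now at (x=9, y=13)
  L: turn left, now facing East
  L: turn left, now facing North
Final: (x=9, y=13), facing North

Answer: Final position: (x=9, y=13), facing North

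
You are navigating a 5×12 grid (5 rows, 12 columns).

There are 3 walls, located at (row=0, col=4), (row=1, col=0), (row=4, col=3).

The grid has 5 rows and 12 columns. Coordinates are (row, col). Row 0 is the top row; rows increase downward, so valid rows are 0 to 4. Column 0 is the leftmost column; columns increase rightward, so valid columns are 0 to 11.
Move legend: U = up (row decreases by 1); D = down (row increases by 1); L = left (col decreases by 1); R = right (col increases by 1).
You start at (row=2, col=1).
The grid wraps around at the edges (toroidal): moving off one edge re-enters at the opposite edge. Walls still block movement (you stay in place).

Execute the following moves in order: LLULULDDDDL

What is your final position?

Answer: Final position: (row=4, col=8)

Derivation:
Start: (row=2, col=1)
  L (left): (row=2, col=1) -> (row=2, col=0)
  L (left): (row=2, col=0) -> (row=2, col=11)
  U (up): (row=2, col=11) -> (row=1, col=11)
  L (left): (row=1, col=11) -> (row=1, col=10)
  U (up): (row=1, col=10) -> (row=0, col=10)
  L (left): (row=0, col=10) -> (row=0, col=9)
  D (down): (row=0, col=9) -> (row=1, col=9)
  D (down): (row=1, col=9) -> (row=2, col=9)
  D (down): (row=2, col=9) -> (row=3, col=9)
  D (down): (row=3, col=9) -> (row=4, col=9)
  L (left): (row=4, col=9) -> (row=4, col=8)
Final: (row=4, col=8)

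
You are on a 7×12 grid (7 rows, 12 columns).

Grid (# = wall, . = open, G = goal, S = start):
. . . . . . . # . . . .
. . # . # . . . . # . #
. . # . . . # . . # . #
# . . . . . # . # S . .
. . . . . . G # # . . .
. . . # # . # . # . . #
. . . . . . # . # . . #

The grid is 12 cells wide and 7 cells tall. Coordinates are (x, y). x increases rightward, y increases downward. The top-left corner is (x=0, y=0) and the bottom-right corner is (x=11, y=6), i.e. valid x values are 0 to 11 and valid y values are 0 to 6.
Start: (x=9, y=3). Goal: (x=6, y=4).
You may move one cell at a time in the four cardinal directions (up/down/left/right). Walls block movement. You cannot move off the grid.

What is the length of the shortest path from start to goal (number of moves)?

Answer: Shortest path length: 14

Derivation:
BFS from (x=9, y=3) until reaching (x=6, y=4):
  Distance 0: (x=9, y=3)
  Distance 1: (x=10, y=3), (x=9, y=4)
  Distance 2: (x=10, y=2), (x=11, y=3), (x=10, y=4), (x=9, y=5)
  Distance 3: (x=10, y=1), (x=11, y=4), (x=10, y=5), (x=9, y=6)
  Distance 4: (x=10, y=0), (x=10, y=6)
  Distance 5: (x=9, y=0), (x=11, y=0)
  Distance 6: (x=8, y=0)
  Distance 7: (x=8, y=1)
  Distance 8: (x=7, y=1), (x=8, y=2)
  Distance 9: (x=6, y=1), (x=7, y=2)
  Distance 10: (x=6, y=0), (x=5, y=1), (x=7, y=3)
  Distance 11: (x=5, y=0), (x=5, y=2)
  Distance 12: (x=4, y=0), (x=4, y=2), (x=5, y=3)
  Distance 13: (x=3, y=0), (x=3, y=2), (x=4, y=3), (x=5, y=4)
  Distance 14: (x=2, y=0), (x=3, y=1), (x=3, y=3), (x=4, y=4), (x=6, y=4), (x=5, y=5)  <- goal reached here
One shortest path (14 moves): (x=9, y=3) -> (x=10, y=3) -> (x=10, y=2) -> (x=10, y=1) -> (x=10, y=0) -> (x=9, y=0) -> (x=8, y=0) -> (x=8, y=1) -> (x=7, y=1) -> (x=6, y=1) -> (x=5, y=1) -> (x=5, y=2) -> (x=5, y=3) -> (x=5, y=4) -> (x=6, y=4)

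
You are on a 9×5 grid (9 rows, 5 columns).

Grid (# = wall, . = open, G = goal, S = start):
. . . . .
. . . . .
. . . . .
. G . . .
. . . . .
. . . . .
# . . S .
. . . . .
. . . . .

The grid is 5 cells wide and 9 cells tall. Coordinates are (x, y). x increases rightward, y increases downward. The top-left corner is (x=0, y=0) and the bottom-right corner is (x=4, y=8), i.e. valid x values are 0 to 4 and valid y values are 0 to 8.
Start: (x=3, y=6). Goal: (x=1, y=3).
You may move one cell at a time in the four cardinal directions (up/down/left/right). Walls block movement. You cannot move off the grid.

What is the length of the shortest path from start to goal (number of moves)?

Answer: Shortest path length: 5

Derivation:
BFS from (x=3, y=6) until reaching (x=1, y=3):
  Distance 0: (x=3, y=6)
  Distance 1: (x=3, y=5), (x=2, y=6), (x=4, y=6), (x=3, y=7)
  Distance 2: (x=3, y=4), (x=2, y=5), (x=4, y=5), (x=1, y=6), (x=2, y=7), (x=4, y=7), (x=3, y=8)
  Distance 3: (x=3, y=3), (x=2, y=4), (x=4, y=4), (x=1, y=5), (x=1, y=7), (x=2, y=8), (x=4, y=8)
  Distance 4: (x=3, y=2), (x=2, y=3), (x=4, y=3), (x=1, y=4), (x=0, y=5), (x=0, y=7), (x=1, y=8)
  Distance 5: (x=3, y=1), (x=2, y=2), (x=4, y=2), (x=1, y=3), (x=0, y=4), (x=0, y=8)  <- goal reached here
One shortest path (5 moves): (x=3, y=6) -> (x=2, y=6) -> (x=1, y=6) -> (x=1, y=5) -> (x=1, y=4) -> (x=1, y=3)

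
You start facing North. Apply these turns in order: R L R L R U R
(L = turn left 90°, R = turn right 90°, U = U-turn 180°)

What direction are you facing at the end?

Start: North
  R (right (90° clockwise)) -> East
  L (left (90° counter-clockwise)) -> North
  R (right (90° clockwise)) -> East
  L (left (90° counter-clockwise)) -> North
  R (right (90° clockwise)) -> East
  U (U-turn (180°)) -> West
  R (right (90° clockwise)) -> North
Final: North

Answer: Final heading: North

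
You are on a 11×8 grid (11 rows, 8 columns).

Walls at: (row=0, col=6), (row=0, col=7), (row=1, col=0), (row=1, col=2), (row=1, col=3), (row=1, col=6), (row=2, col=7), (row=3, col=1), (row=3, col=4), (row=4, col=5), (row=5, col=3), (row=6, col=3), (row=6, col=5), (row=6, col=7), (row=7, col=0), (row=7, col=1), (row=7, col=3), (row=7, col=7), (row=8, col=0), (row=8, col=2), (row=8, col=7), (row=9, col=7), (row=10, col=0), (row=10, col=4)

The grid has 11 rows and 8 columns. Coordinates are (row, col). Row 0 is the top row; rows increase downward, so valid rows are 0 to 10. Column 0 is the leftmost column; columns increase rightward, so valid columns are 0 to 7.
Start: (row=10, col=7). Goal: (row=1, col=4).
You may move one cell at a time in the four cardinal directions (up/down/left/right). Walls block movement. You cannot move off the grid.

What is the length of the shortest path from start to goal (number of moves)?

Answer: Shortest path length: 12

Derivation:
BFS from (row=10, col=7) until reaching (row=1, col=4):
  Distance 0: (row=10, col=7)
  Distance 1: (row=10, col=6)
  Distance 2: (row=9, col=6), (row=10, col=5)
  Distance 3: (row=8, col=6), (row=9, col=5)
  Distance 4: (row=7, col=6), (row=8, col=5), (row=9, col=4)
  Distance 5: (row=6, col=6), (row=7, col=5), (row=8, col=4), (row=9, col=3)
  Distance 6: (row=5, col=6), (row=7, col=4), (row=8, col=3), (row=9, col=2), (row=10, col=3)
  Distance 7: (row=4, col=6), (row=5, col=5), (row=5, col=7), (row=6, col=4), (row=9, col=1), (row=10, col=2)
  Distance 8: (row=3, col=6), (row=4, col=7), (row=5, col=4), (row=8, col=1), (row=9, col=0), (row=10, col=1)
  Distance 9: (row=2, col=6), (row=3, col=5), (row=3, col=7), (row=4, col=4)
  Distance 10: (row=2, col=5), (row=4, col=3)
  Distance 11: (row=1, col=5), (row=2, col=4), (row=3, col=3), (row=4, col=2)
  Distance 12: (row=0, col=5), (row=1, col=4), (row=2, col=3), (row=3, col=2), (row=4, col=1), (row=5, col=2)  <- goal reached here
One shortest path (12 moves): (row=10, col=7) -> (row=10, col=6) -> (row=9, col=6) -> (row=8, col=6) -> (row=7, col=6) -> (row=6, col=6) -> (row=5, col=6) -> (row=4, col=6) -> (row=3, col=6) -> (row=3, col=5) -> (row=2, col=5) -> (row=2, col=4) -> (row=1, col=4)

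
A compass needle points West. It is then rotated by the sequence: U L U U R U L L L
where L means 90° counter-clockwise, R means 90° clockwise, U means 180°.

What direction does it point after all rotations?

Answer: Final heading: North

Derivation:
Start: West
  U (U-turn (180°)) -> East
  L (left (90° counter-clockwise)) -> North
  U (U-turn (180°)) -> South
  U (U-turn (180°)) -> North
  R (right (90° clockwise)) -> East
  U (U-turn (180°)) -> West
  L (left (90° counter-clockwise)) -> South
  L (left (90° counter-clockwise)) -> East
  L (left (90° counter-clockwise)) -> North
Final: North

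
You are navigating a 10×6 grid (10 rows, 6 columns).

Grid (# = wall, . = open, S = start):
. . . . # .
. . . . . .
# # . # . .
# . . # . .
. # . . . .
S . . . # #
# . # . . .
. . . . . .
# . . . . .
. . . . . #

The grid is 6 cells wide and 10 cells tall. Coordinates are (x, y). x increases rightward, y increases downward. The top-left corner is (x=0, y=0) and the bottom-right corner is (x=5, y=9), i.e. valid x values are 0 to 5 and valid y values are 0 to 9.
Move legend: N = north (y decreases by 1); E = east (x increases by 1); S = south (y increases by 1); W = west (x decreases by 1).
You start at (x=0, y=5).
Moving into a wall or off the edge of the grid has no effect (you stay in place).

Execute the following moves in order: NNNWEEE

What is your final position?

Answer: Final position: (x=0, y=4)

Derivation:
Start: (x=0, y=5)
  N (north): (x=0, y=5) -> (x=0, y=4)
  N (north): blocked, stay at (x=0, y=4)
  N (north): blocked, stay at (x=0, y=4)
  W (west): blocked, stay at (x=0, y=4)
  [×3]E (east): blocked, stay at (x=0, y=4)
Final: (x=0, y=4)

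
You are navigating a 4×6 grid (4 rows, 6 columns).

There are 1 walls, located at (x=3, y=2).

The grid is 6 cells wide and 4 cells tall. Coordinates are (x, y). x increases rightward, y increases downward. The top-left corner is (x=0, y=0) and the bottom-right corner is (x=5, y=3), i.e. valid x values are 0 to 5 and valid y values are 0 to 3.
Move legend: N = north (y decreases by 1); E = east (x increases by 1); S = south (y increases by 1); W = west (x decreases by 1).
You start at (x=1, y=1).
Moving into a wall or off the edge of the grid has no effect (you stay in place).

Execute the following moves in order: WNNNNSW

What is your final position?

Start: (x=1, y=1)
  W (west): (x=1, y=1) -> (x=0, y=1)
  N (north): (x=0, y=1) -> (x=0, y=0)
  [×3]N (north): blocked, stay at (x=0, y=0)
  S (south): (x=0, y=0) -> (x=0, y=1)
  W (west): blocked, stay at (x=0, y=1)
Final: (x=0, y=1)

Answer: Final position: (x=0, y=1)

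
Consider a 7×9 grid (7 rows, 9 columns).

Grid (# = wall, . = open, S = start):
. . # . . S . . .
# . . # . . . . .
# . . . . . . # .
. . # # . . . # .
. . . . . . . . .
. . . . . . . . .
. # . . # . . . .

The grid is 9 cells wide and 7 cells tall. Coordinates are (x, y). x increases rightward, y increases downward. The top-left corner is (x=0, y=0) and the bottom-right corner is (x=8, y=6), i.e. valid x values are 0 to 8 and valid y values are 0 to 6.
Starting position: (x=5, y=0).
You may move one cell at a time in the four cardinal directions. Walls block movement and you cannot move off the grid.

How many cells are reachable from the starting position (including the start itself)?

BFS flood-fill from (x=5, y=0):
  Distance 0: (x=5, y=0)
  Distance 1: (x=4, y=0), (x=6, y=0), (x=5, y=1)
  Distance 2: (x=3, y=0), (x=7, y=0), (x=4, y=1), (x=6, y=1), (x=5, y=2)
  Distance 3: (x=8, y=0), (x=7, y=1), (x=4, y=2), (x=6, y=2), (x=5, y=3)
  Distance 4: (x=8, y=1), (x=3, y=2), (x=4, y=3), (x=6, y=3), (x=5, y=4)
  Distance 5: (x=2, y=2), (x=8, y=2), (x=4, y=4), (x=6, y=4), (x=5, y=5)
  Distance 6: (x=2, y=1), (x=1, y=2), (x=8, y=3), (x=3, y=4), (x=7, y=4), (x=4, y=5), (x=6, y=5), (x=5, y=6)
  Distance 7: (x=1, y=1), (x=1, y=3), (x=2, y=4), (x=8, y=4), (x=3, y=5), (x=7, y=5), (x=6, y=6)
  Distance 8: (x=1, y=0), (x=0, y=3), (x=1, y=4), (x=2, y=5), (x=8, y=5), (x=3, y=6), (x=7, y=6)
  Distance 9: (x=0, y=0), (x=0, y=4), (x=1, y=5), (x=2, y=6), (x=8, y=6)
  Distance 10: (x=0, y=5)
  Distance 11: (x=0, y=6)
Total reachable: 53 (grid has 53 open cells total)

Answer: Reachable cells: 53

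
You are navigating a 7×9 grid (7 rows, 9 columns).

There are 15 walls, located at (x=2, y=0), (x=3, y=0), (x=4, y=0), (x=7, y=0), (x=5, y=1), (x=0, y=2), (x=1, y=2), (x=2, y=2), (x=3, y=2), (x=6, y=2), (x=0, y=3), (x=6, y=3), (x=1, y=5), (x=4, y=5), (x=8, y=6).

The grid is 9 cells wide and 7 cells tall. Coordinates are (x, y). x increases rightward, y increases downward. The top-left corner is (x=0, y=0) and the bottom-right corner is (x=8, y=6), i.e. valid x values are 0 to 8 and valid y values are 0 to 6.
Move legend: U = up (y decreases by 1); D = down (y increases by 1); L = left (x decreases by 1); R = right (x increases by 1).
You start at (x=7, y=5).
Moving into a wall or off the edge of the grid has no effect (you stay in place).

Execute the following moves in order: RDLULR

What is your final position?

Answer: Final position: (x=7, y=4)

Derivation:
Start: (x=7, y=5)
  R (right): (x=7, y=5) -> (x=8, y=5)
  D (down): blocked, stay at (x=8, y=5)
  L (left): (x=8, y=5) -> (x=7, y=5)
  U (up): (x=7, y=5) -> (x=7, y=4)
  L (left): (x=7, y=4) -> (x=6, y=4)
  R (right): (x=6, y=4) -> (x=7, y=4)
Final: (x=7, y=4)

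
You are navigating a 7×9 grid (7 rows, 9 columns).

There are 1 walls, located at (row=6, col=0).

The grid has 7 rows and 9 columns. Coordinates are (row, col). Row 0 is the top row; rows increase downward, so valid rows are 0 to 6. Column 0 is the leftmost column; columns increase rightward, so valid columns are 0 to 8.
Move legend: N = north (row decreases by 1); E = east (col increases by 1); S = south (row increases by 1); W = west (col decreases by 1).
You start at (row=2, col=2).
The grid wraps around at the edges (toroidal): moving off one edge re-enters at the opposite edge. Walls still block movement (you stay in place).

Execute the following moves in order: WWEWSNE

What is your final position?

Start: (row=2, col=2)
  W (west): (row=2, col=2) -> (row=2, col=1)
  W (west): (row=2, col=1) -> (row=2, col=0)
  E (east): (row=2, col=0) -> (row=2, col=1)
  W (west): (row=2, col=1) -> (row=2, col=0)
  S (south): (row=2, col=0) -> (row=3, col=0)
  N (north): (row=3, col=0) -> (row=2, col=0)
  E (east): (row=2, col=0) -> (row=2, col=1)
Final: (row=2, col=1)

Answer: Final position: (row=2, col=1)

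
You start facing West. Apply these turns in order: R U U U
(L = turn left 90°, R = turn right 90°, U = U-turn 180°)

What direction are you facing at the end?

Answer: Final heading: South

Derivation:
Start: West
  R (right (90° clockwise)) -> North
  U (U-turn (180°)) -> South
  U (U-turn (180°)) -> North
  U (U-turn (180°)) -> South
Final: South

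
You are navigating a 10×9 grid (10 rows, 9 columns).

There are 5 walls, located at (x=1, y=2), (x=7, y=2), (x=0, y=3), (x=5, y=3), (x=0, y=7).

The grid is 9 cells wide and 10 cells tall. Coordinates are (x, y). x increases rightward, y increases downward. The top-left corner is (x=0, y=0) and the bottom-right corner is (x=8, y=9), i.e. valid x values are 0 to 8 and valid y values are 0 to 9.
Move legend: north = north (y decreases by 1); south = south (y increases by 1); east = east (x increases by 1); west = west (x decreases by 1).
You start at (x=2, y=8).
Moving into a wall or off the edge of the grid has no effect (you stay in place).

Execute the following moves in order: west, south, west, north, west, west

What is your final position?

Answer: Final position: (x=0, y=8)

Derivation:
Start: (x=2, y=8)
  west (west): (x=2, y=8) -> (x=1, y=8)
  south (south): (x=1, y=8) -> (x=1, y=9)
  west (west): (x=1, y=9) -> (x=0, y=9)
  north (north): (x=0, y=9) -> (x=0, y=8)
  west (west): blocked, stay at (x=0, y=8)
  west (west): blocked, stay at (x=0, y=8)
Final: (x=0, y=8)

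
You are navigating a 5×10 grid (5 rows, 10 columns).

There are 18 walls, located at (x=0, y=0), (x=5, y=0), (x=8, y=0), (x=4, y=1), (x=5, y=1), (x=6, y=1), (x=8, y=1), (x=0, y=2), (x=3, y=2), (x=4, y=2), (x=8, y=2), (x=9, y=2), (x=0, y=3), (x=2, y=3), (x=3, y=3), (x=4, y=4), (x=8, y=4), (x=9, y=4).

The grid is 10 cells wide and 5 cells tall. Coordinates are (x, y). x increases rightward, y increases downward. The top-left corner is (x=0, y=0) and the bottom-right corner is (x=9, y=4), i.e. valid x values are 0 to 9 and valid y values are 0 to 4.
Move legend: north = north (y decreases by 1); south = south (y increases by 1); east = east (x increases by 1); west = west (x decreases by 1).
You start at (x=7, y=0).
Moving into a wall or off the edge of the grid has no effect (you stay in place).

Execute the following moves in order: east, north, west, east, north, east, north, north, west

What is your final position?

Answer: Final position: (x=6, y=0)

Derivation:
Start: (x=7, y=0)
  east (east): blocked, stay at (x=7, y=0)
  north (north): blocked, stay at (x=7, y=0)
  west (west): (x=7, y=0) -> (x=6, y=0)
  east (east): (x=6, y=0) -> (x=7, y=0)
  north (north): blocked, stay at (x=7, y=0)
  east (east): blocked, stay at (x=7, y=0)
  north (north): blocked, stay at (x=7, y=0)
  north (north): blocked, stay at (x=7, y=0)
  west (west): (x=7, y=0) -> (x=6, y=0)
Final: (x=6, y=0)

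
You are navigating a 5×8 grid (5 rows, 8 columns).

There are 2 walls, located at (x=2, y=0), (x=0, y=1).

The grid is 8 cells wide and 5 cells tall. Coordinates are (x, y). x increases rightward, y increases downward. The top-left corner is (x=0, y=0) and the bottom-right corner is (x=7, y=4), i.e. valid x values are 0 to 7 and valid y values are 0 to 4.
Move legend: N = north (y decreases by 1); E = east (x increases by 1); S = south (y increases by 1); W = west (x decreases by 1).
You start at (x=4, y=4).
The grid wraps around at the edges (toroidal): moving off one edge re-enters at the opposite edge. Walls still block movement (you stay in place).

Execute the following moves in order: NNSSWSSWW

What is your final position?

Answer: Final position: (x=1, y=1)

Derivation:
Start: (x=4, y=4)
  N (north): (x=4, y=4) -> (x=4, y=3)
  N (north): (x=4, y=3) -> (x=4, y=2)
  S (south): (x=4, y=2) -> (x=4, y=3)
  S (south): (x=4, y=3) -> (x=4, y=4)
  W (west): (x=4, y=4) -> (x=3, y=4)
  S (south): (x=3, y=4) -> (x=3, y=0)
  S (south): (x=3, y=0) -> (x=3, y=1)
  W (west): (x=3, y=1) -> (x=2, y=1)
  W (west): (x=2, y=1) -> (x=1, y=1)
Final: (x=1, y=1)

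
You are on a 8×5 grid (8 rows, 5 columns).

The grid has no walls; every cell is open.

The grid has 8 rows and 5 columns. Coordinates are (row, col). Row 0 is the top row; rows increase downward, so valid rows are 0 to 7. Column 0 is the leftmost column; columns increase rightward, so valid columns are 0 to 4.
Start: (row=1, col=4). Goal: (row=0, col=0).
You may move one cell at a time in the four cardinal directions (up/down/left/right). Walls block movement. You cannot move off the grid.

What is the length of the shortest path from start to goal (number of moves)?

Answer: Shortest path length: 5

Derivation:
BFS from (row=1, col=4) until reaching (row=0, col=0):
  Distance 0: (row=1, col=4)
  Distance 1: (row=0, col=4), (row=1, col=3), (row=2, col=4)
  Distance 2: (row=0, col=3), (row=1, col=2), (row=2, col=3), (row=3, col=4)
  Distance 3: (row=0, col=2), (row=1, col=1), (row=2, col=2), (row=3, col=3), (row=4, col=4)
  Distance 4: (row=0, col=1), (row=1, col=0), (row=2, col=1), (row=3, col=2), (row=4, col=3), (row=5, col=4)
  Distance 5: (row=0, col=0), (row=2, col=0), (row=3, col=1), (row=4, col=2), (row=5, col=3), (row=6, col=4)  <- goal reached here
One shortest path (5 moves): (row=1, col=4) -> (row=1, col=3) -> (row=1, col=2) -> (row=1, col=1) -> (row=1, col=0) -> (row=0, col=0)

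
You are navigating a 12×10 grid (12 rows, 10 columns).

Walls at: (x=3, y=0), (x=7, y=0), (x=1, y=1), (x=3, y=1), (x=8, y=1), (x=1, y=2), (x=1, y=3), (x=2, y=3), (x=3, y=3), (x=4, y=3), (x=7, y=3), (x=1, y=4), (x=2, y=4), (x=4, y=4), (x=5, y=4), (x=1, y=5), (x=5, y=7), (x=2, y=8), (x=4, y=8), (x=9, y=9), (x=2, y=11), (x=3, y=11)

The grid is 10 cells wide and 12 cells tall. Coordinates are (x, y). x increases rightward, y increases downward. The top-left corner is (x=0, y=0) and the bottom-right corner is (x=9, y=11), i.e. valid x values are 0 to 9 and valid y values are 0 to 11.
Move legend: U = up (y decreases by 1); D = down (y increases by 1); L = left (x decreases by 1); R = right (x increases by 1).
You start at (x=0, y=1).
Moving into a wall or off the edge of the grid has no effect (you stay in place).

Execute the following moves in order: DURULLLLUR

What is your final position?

Answer: Final position: (x=1, y=0)

Derivation:
Start: (x=0, y=1)
  D (down): (x=0, y=1) -> (x=0, y=2)
  U (up): (x=0, y=2) -> (x=0, y=1)
  R (right): blocked, stay at (x=0, y=1)
  U (up): (x=0, y=1) -> (x=0, y=0)
  [×4]L (left): blocked, stay at (x=0, y=0)
  U (up): blocked, stay at (x=0, y=0)
  R (right): (x=0, y=0) -> (x=1, y=0)
Final: (x=1, y=0)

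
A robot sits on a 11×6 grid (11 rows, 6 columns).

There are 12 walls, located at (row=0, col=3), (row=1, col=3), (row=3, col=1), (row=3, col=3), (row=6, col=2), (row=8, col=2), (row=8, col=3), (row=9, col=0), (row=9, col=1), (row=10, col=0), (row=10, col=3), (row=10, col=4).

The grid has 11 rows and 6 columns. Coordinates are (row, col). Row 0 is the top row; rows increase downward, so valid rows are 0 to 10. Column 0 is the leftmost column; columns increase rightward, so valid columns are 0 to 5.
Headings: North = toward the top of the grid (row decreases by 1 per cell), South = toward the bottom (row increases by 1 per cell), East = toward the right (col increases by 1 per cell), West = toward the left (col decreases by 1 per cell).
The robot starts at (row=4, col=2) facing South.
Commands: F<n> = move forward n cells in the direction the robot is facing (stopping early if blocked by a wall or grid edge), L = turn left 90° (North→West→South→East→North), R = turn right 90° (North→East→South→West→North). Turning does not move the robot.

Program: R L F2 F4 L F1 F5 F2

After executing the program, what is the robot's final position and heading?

Answer: Final position: (row=5, col=5), facing East

Derivation:
Start: (row=4, col=2), facing South
  R: turn right, now facing West
  L: turn left, now facing South
  F2: move forward 1/2 (blocked), now at (row=5, col=2)
  F4: move forward 0/4 (blocked), now at (row=5, col=2)
  L: turn left, now facing East
  F1: move forward 1, now at (row=5, col=3)
  F5: move forward 2/5 (blocked), now at (row=5, col=5)
  F2: move forward 0/2 (blocked), now at (row=5, col=5)
Final: (row=5, col=5), facing East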